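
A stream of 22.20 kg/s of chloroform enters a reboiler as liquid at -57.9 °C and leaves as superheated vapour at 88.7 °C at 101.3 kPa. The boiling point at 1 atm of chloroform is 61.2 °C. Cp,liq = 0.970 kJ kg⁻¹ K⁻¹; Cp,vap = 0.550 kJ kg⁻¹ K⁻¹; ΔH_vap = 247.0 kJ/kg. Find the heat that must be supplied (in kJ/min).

liquid -57.9→61.2 °C: 115.53 kJ/kg
vaporisation at 61.2 °C: 247 kJ/kg
vapour 61.2→88.7 °C: 15.125 kJ/kg
Δh = 115.53 + 247 + 15.125 = 377.65 kJ/kg
Q = ṁ·Δh = 22.20 kg/s × 377.65 kJ/kg = 8383.9 kJ/s
|Q| = 8383.9 kW = 503030 kJ/min

Q = 503000 kJ/min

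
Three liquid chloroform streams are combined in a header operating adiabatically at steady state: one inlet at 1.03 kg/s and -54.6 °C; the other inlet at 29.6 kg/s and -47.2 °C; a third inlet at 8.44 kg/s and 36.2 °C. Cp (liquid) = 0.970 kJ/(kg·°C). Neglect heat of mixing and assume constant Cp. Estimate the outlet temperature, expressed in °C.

Adiabatic, steady state ⇒ Σ ṁᵢCp,ᵢ(T_out − Tᵢ) = 0
Σ ṁᵢCp,ᵢTᵢ = 1.03×0.970×-54.6 + 29.6×0.970×-47.2 + 8.44×0.970×36.2 = -1113.4
Σ ṁᵢCp,ᵢ = 1.03×0.970 + 29.6×0.970 + 8.44×0.970 = 37.898
T_out = -1113.4 / 37.898 = -29.379 °C

T_out = -29.4 °C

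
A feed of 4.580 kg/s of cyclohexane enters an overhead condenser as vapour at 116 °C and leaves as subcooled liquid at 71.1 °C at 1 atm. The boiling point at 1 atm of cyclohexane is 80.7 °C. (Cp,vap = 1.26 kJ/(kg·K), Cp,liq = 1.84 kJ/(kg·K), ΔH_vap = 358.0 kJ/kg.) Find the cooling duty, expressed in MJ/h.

Q_c = 6930 MJ/h

vapour 116→80.7 °C: -44.478 kJ/kg
condensation at 80.7 °C: -358 kJ/kg
liquid 80.7→71.1 °C: -17.664 kJ/kg
Δh = -44.478 + -358 + -17.664 = -420.14 kJ/kg
Q = ṁ·Δh = 4.580 kg/s × -420.14 kJ/kg = -1924.3 kJ/s
|Q| = 1924.3 kW = 6927.3 MJ/h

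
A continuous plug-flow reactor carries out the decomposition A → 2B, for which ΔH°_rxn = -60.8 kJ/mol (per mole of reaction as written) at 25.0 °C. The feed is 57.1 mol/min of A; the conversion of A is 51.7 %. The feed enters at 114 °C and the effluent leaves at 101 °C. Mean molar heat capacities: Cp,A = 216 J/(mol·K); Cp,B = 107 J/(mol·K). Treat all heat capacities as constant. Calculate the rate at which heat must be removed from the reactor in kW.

Q_out = 32.7 kW

Extent of reaction ξ = 0.517 × 57.1 = 29.521 mol/min
Reaction term: ξ·ΔH°_rxn = 29.521 × -60.8 = -1794.9 kJ/min
Sensible, feed 114→25 °C: -1097.7 kJ/min
Outlet flows (mol/min): A 27.579, B 59.041
Sensible, products 25→101 °C: 932.87 kJ/min
Q = ΔH = -1959.7 kJ/min = -32.661 kW
Heat removed = 32.661 kW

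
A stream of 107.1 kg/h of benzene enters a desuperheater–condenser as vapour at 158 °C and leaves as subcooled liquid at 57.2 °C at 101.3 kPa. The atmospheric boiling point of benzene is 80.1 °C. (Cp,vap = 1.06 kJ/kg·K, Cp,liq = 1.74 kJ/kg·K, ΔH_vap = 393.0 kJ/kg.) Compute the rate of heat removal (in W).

vapour 158→80.1 °C: -82.574 kJ/kg
condensation at 80.1 °C: -393 kJ/kg
liquid 80.1→57.2 °C: -39.846 kJ/kg
Δh = -82.574 + -393 + -39.846 = -515.42 kJ/kg
Q = ṁ·Δh = 107.1 kg/h × -515.42 kJ/kg = -55201 kJ/h
|Q| = 15.334 kW = 15334 W

Q_c = 15300 W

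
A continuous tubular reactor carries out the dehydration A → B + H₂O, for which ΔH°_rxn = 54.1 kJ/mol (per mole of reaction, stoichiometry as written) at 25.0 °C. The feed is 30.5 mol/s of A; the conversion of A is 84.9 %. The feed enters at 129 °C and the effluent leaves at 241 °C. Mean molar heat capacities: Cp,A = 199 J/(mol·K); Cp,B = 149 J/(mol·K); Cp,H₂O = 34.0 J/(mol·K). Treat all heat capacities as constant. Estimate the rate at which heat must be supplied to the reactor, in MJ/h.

Q_in = 7170 MJ/h

Extent of reaction ξ = 0.849 × 30.5 = 25.895 mol/s
Reaction term: ξ·ΔH°_rxn = 25.895 × 54.1 = 1400.9 kJ/s
Sensible, feed 129→25 °C: -631.23 kJ/s
Outlet flows (mol/s): A 4.6055, B 25.895, H₂O 25.895
Sensible, products 25→241 °C: 1221.5 kJ/s
Q = ΔH = 1991.2 kJ/s = 1991.2 kW
Heat supplied = 7168.3 MJ/h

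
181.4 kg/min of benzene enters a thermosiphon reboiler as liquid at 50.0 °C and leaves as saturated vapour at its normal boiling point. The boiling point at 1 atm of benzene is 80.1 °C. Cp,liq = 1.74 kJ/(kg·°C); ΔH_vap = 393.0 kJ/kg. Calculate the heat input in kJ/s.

liquid 50.0→80.1 °C: 52.374 kJ/kg
vaporisation at 80.1 °C: 393 kJ/kg
Δh = 52.374 + 393 = 445.37 kJ/kg
Q = ṁ·Δh = 181.4 kg/min × 445.37 kJ/kg = 80791 kJ/min
|Q| = 1346.5 kW

Q = 1350 kJ/s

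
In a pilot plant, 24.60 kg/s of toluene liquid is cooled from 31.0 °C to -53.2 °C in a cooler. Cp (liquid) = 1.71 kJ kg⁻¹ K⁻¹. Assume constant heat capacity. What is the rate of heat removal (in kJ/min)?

Q_c = 213000 kJ/min

Q = ṁ·Cp·ΔT = 24.60 × 1.71 × (-53.2 − 31.0) = -3542 kJ/s
Cooling duty = 212520 kJ/min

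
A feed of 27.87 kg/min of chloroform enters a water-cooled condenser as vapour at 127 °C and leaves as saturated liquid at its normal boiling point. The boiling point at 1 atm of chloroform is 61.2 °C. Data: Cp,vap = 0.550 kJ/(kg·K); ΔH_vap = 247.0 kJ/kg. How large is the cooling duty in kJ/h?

vapour 127→61.2 °C: -36.19 kJ/kg
condensation at 61.2 °C: -247 kJ/kg
Δh = -36.19 + -247 = -283.19 kJ/kg
Q = ṁ·Δh = 27.87 kg/min × -283.19 kJ/kg = -7892.5 kJ/min
|Q| = 131.54 kW = 473550 kJ/h

Q_c = 474000 kJ/h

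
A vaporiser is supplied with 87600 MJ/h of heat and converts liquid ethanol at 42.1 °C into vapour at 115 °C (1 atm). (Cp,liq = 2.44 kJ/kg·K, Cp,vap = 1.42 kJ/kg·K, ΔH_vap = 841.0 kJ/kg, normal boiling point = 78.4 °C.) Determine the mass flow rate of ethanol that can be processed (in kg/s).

ṁ = 24.8 kg/s

Δh = 2.44×(78.4−42.1) + 841.0 + 1.42×(115−78.4) = 981.54 kJ/kg
Q = 87600 MJ/h = 24333 kJ/s = 24333 kJ/s
ṁ = Q/Δh = 24333 / 981.54 = 24.791 kg/s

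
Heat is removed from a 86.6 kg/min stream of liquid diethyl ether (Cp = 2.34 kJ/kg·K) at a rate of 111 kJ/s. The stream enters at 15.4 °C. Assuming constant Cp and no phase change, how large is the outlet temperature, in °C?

Q = 111 kJ/s = 6660 kJ/min
ΔT = Q/(ṁ·Cp) = 6660/(86.6×2.34) = 32.866 K
T_out = 15.4 − 32.866 = -17.466 °C

T_out = -17.5 °C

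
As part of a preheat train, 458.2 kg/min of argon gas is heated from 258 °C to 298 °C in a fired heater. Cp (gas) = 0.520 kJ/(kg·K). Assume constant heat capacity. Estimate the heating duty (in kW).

Q = ṁ·Cp·ΔT = 458.2 × 0.520 × (298 − 258) = 9530.6 kJ/min
Converting: 9530.6 / 60 s = 158.84 kW

Q = 159 kW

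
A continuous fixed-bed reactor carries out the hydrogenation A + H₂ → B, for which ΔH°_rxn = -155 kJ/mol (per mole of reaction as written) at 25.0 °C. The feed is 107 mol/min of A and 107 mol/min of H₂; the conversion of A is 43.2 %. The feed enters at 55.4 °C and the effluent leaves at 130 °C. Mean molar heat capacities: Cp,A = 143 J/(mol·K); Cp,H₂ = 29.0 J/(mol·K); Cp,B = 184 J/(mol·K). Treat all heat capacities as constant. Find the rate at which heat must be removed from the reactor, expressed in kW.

Q_out = 95.6 kW

Extent of reaction ξ = 0.432 × 107 = 46.224 mol/min
Reaction term: ξ·ΔH°_rxn = 46.224 × -155 = -7164.7 kJ/min
Sensible, feed 55.4→25 °C: -559.48 kJ/min
Outlet flows (mol/min): A 60.776, H₂ 60.776, B 46.224
Sensible, products 25→130 °C: 1990.7 kJ/min
Q = ΔH = -5733.5 kJ/min = -95.559 kW
Heat removed = 95.559 kW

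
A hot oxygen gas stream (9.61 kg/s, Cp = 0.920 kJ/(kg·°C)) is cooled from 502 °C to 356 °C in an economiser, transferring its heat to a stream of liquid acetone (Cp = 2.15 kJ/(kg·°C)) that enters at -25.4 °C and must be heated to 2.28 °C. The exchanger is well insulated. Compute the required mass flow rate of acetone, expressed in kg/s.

ṁ_c = 21.7 kg/s

Heat released by hot stream: Q = 9.61 × 0.920 × (502 − 356) = 1290.8 kJ/s
Energy balance on cold side (adiabatic exchanger): Q = ṁ_c·Cp_c·(T_c,out − T_c,in)
ṁ_c = 1290.8 / [2.15 × (2.28 − -25.4)] = 21.69 kg/s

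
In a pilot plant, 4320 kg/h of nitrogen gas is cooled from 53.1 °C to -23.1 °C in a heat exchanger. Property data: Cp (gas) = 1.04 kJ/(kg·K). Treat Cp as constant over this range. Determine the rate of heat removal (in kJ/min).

Q = ṁ·Cp·ΔT = 4320 × 1.04 × (-23.1 − 53.1) = -342350 kJ/h
Converting: 342350 / 3600 s = 95.098 kW
Cooling duty = 5705.9 kJ/min

Q_c = 5710 kJ/min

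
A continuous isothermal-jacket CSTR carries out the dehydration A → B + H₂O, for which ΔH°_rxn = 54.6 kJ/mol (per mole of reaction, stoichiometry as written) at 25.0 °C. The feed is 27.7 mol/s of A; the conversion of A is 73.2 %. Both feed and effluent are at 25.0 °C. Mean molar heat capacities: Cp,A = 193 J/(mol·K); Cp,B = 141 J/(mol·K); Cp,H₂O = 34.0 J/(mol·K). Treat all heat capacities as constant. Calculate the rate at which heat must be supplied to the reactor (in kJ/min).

Extent of reaction ξ = 0.732 × 27.7 = 20.276 mol/s
Reaction term: ξ·ΔH°_rxn = 20.276 × 54.6 = 1107.1 kJ/s
Q = ΔH = 1107.1 kJ/s = 1107.1 kW
Heat supplied = 66425 kJ/min

Q_in = 66400 kJ/min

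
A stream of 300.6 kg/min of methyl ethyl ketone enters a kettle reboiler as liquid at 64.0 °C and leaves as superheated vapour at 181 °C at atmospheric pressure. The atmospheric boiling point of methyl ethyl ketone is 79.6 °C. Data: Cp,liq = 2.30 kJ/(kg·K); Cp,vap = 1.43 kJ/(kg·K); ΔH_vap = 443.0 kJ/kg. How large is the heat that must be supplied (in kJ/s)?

liquid 64.0→79.6 °C: 35.88 kJ/kg
vaporisation at 79.6 °C: 443 kJ/kg
vapour 79.6→181 °C: 145 kJ/kg
Δh = 35.88 + 443 + 145 = 623.88 kJ/kg
Q = ṁ·Δh = 300.6 kg/min × 623.88 kJ/kg = 187540 kJ/min
|Q| = 3125.6 kW

Q = 3130 kJ/s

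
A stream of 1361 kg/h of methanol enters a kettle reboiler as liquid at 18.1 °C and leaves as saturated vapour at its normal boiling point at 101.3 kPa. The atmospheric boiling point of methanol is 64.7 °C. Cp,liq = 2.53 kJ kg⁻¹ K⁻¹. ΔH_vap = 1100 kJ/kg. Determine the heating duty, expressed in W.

Q = 460000 W

liquid 18.1→64.7 °C: 117.9 kJ/kg
vaporisation at 64.7 °C: 1100 kJ/kg
Δh = 117.9 + 1100 = 1217.9 kJ/kg
Q = ṁ·Δh = 1361 kg/h × 1217.9 kJ/kg = 1.6576e+06 kJ/h
|Q| = 460.43 kW = 460430 W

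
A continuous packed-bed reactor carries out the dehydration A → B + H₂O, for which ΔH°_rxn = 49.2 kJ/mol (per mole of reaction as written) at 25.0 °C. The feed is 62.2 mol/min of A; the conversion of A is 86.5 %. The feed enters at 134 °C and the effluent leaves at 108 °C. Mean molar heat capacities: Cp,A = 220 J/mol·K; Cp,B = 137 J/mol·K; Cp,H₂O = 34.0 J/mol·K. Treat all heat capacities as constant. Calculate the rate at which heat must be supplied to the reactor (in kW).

Extent of reaction ξ = 0.865 × 62.2 = 53.803 mol/min
Reaction term: ξ·ΔH°_rxn = 53.803 × 49.2 = 2647.1 kJ/min
Sensible, feed 134→25 °C: -1491.6 kJ/min
Outlet flows (mol/min): A 8.397, B 53.803, H₂O 53.803
Sensible, products 25→108 °C: 916.96 kJ/min
Q = ΔH = 2072.5 kJ/min = 34.542 kW
Heat supplied = 34.542 kW

Q_in = 34.5 kW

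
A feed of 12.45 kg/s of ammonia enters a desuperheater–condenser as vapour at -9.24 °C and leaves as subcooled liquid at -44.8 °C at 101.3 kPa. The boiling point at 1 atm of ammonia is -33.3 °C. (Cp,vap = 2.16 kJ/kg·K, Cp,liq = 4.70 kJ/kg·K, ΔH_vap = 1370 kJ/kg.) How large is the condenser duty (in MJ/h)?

Q_c = 66200 MJ/h

vapour -9.24→-33.3 °C: -51.97 kJ/kg
condensation at -33.3 °C: -1370 kJ/kg
liquid -33.3→-44.8 °C: -54.05 kJ/kg
Δh = -51.97 + -1370 + -54.05 = -1476 kJ/kg
Q = ṁ·Δh = 12.45 kg/s × -1476 kJ/kg = -18376 kJ/s
|Q| = 18376 kW = 66155 MJ/h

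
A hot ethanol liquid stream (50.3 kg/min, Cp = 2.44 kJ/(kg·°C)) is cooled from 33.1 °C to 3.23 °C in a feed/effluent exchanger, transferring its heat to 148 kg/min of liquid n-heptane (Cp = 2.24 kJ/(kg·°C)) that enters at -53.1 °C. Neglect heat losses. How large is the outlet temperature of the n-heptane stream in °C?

Heat released by hot stream: Q = 50.3 × 2.44 × (33.1 − 3.23) = 3666 kJ/min
Energy balance on cold side (adiabatic exchanger): Q = ṁ_c·Cp_c·(T_c,out − T_c,in)
T_c,out = -53.1 + 3666/(148 × 2.24) = -42.042 °C

T_c,out = -42.0 °C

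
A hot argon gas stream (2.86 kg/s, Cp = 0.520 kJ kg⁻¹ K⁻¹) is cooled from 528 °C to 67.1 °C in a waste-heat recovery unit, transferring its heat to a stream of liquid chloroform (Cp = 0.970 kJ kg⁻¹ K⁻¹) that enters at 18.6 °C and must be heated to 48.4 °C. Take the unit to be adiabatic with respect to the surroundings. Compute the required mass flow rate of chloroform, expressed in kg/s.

Heat released by hot stream: Q = 2.86 × 0.520 × (528 − 67.1) = 685.45 kJ/s
Energy balance on cold side (adiabatic exchanger): Q = ṁ_c·Cp_c·(T_c,out − T_c,in)
ṁ_c = 685.45 / [0.970 × (48.4 − 18.6)] = 23.713 kg/s

ṁ_c = 23.7 kg/s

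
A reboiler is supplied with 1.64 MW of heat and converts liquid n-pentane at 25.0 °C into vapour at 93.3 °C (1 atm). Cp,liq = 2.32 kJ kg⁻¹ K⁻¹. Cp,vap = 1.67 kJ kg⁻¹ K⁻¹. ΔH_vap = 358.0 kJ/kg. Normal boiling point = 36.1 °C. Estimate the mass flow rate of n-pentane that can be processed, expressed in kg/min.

Δh = 2.32×(36.1−25.0) + 358.0 + 1.67×(93.3−36.1) = 479.28 kJ/kg
Q = 1.64 MW = 1640 kJ/s = 98400 kJ/min
ṁ = Q/Δh = 98400 / 479.28 = 205.31 kg/min

ṁ = 205 kg/min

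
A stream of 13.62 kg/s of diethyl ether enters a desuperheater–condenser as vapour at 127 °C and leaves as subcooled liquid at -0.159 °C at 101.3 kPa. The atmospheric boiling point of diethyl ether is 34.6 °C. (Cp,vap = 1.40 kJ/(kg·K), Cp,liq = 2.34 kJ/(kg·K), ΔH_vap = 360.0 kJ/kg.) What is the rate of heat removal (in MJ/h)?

Q_c = 28000 MJ/h

vapour 127→34.6 °C: -129.36 kJ/kg
condensation at 34.6 °C: -360 kJ/kg
liquid 34.6→-0.159 °C: -81.336 kJ/kg
Δh = -129.36 + -360 + -81.336 = -570.7 kJ/kg
Q = ṁ·Δh = 13.62 kg/s × -570.7 kJ/kg = -7772.9 kJ/s
|Q| = 7772.9 kW = 27982 MJ/h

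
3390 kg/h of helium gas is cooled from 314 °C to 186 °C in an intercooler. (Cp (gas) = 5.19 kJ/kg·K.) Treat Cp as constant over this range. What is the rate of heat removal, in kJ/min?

Q = ṁ·Cp·ΔT = 3390 × 5.19 × (186 − 314) = -2.252e+06 kJ/h
Converting: 2.252e+06 / 3600 s = 625.57 kW
Cooling duty = 37534 kJ/min

Q_c = 37500 kJ/min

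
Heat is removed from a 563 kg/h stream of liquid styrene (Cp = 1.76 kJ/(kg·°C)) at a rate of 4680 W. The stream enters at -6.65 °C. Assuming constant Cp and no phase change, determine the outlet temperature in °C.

T_out = -23.7 °C

Q = 4680 W = 16848 kJ/h
ΔT = Q/(ṁ·Cp) = 16848/(563×1.76) = 17.003 K
T_out = -6.65 − 17.003 = -23.653 °C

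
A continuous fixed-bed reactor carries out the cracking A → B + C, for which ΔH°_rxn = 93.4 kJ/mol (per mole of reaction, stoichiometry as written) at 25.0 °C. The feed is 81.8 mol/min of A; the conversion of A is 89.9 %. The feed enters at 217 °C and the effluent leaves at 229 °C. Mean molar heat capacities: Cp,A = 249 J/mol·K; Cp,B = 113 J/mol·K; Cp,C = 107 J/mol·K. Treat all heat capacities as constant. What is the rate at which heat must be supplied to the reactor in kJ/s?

Q_in = 111 kJ/s

Extent of reaction ξ = 0.899 × 81.8 = 73.538 mol/min
Reaction term: ξ·ΔH°_rxn = 73.538 × 93.4 = 6868.5 kJ/min
Sensible, feed 217→25 °C: -3910.7 kJ/min
Outlet flows (mol/min): A 8.2618, B 73.538, C 73.538
Sensible, products 25→229 °C: 3720.1 kJ/min
Q = ΔH = 6677.8 kJ/min = 111.3 kW
Heat supplied = 111.3 kJ/s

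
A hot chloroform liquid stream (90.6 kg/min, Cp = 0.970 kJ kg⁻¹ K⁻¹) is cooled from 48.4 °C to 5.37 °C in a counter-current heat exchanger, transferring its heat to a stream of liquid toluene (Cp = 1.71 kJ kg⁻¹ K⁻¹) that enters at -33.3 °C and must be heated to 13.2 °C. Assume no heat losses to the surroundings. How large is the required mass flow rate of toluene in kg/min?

Heat released by hot stream: Q = 90.6 × 0.970 × (48.4 − 5.37) = 3781.6 kJ/min
Energy balance on cold side (adiabatic exchanger): Q = ṁ_c·Cp_c·(T_c,out − T_c,in)
ṁ_c = 3781.6 / [1.71 × (13.2 − -33.3)] = 47.558 kg/min

ṁ_c = 47.6 kg/min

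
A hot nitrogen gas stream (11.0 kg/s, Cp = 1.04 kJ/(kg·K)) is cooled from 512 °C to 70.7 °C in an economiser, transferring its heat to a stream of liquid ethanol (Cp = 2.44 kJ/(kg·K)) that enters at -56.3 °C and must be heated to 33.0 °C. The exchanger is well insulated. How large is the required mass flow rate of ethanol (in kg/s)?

ṁ_c = 23.2 kg/s

Heat released by hot stream: Q = 11.0 × 1.04 × (512 − 70.7) = 5048.5 kJ/s
Energy balance on cold side (adiabatic exchanger): Q = ṁ_c·Cp_c·(T_c,out − T_c,in)
ṁ_c = 5048.5 / [2.44 × (33.0 − -56.3)] = 23.17 kg/s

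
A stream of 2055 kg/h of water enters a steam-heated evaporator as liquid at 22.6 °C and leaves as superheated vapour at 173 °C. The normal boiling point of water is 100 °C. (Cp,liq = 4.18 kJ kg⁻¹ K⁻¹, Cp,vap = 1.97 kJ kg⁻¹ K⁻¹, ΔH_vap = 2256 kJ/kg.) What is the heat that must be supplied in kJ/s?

liquid 22.6→100 °C: 323.53 kJ/kg
vaporisation at 100 °C: 2256 kJ/kg
vapour 100→173 °C: 143.81 kJ/kg
Δh = 323.53 + 2256 + 143.81 = 2723.3 kJ/kg
Q = ṁ·Δh = 2055 kg/h × 2723.3 kJ/kg = 5.5965e+06 kJ/h
|Q| = 1554.6 kW

Q = 1550 kJ/s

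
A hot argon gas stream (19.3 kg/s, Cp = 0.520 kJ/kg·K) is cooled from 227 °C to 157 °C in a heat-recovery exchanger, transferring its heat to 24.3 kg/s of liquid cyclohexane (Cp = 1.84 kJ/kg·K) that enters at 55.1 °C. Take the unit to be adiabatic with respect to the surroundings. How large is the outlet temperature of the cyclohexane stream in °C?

Heat released by hot stream: Q = 19.3 × 0.520 × (227 − 157) = 702.52 kJ/s
Energy balance on cold side (adiabatic exchanger): Q = ṁ_c·Cp_c·(T_c,out − T_c,in)
T_c,out = 55.1 + 702.52/(24.3 × 1.84) = 70.812 °C

T_c,out = 70.8 °C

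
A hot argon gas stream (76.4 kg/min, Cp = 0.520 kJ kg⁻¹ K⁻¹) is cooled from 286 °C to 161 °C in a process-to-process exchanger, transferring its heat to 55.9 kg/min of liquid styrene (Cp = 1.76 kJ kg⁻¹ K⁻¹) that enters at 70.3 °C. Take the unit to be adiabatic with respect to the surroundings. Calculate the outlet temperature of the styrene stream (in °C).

T_c,out = 121 °C

Heat released by hot stream: Q = 76.4 × 0.520 × (286 − 161) = 4966 kJ/min
Energy balance on cold side (adiabatic exchanger): Q = ṁ_c·Cp_c·(T_c,out − T_c,in)
T_c,out = 70.3 + 4966/(55.9 × 1.76) = 120.78 °C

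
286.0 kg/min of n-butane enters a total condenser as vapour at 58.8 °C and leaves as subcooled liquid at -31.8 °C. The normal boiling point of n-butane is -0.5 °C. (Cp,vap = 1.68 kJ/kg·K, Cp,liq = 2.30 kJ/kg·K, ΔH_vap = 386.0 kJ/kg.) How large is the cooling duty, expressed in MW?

Q_c = 2.66 MW

vapour 58.8→-0.5 °C: -99.624 kJ/kg
condensation at -0.5 °C: -386 kJ/kg
liquid -0.5→-31.8 °C: -71.99 kJ/kg
Δh = -99.624 + -386 + -71.99 = -557.61 kJ/kg
Q = ṁ·Δh = 286.0 kg/min × -557.61 kJ/kg = -159480 kJ/min
|Q| = 2658 kW = 2.658 MW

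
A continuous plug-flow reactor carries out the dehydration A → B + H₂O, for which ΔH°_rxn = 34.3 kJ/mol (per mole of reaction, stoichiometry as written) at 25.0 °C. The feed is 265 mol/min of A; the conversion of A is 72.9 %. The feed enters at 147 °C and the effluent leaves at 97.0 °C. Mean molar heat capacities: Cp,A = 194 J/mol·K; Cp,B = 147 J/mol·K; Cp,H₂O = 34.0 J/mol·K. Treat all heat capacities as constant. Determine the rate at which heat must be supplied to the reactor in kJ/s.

Extent of reaction ξ = 0.729 × 265 = 193.19 mol/min
Reaction term: ξ·ΔH°_rxn = 193.19 × 34.3 = 6626.2 kJ/min
Sensible, feed 147→25 °C: -6272 kJ/min
Outlet flows (mol/min): A 71.815, B 193.19, H₂O 193.19
Sensible, products 25→97.0 °C: 3520.7 kJ/min
Q = ΔH = 3874.9 kJ/min = 64.582 kW
Heat supplied = 64.582 kJ/s

Q_in = 64.6 kJ/s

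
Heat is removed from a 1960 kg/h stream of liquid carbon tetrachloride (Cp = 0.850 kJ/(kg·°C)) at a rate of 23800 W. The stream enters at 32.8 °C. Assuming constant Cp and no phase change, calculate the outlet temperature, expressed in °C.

Q = 23800 W = 85680 kJ/h
ΔT = Q/(ṁ·Cp) = 85680/(1960×0.850) = 51.429 K
T_out = 32.8 − 51.429 = -18.629 °C

T_out = -18.6 °C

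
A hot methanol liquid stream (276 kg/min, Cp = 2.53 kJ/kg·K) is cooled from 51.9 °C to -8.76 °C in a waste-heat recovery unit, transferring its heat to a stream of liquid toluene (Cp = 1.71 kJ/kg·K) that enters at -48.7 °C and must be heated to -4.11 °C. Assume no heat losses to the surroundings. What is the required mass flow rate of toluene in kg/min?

Heat released by hot stream: Q = 276 × 2.53 × (51.9 − -8.76) = 42358 kJ/min
Energy balance on cold side (adiabatic exchanger): Q = ṁ_c·Cp_c·(T_c,out − T_c,in)
ṁ_c = 42358 / [1.71 × (-4.11 − -48.7)] = 555.52 kg/min

ṁ_c = 556 kg/min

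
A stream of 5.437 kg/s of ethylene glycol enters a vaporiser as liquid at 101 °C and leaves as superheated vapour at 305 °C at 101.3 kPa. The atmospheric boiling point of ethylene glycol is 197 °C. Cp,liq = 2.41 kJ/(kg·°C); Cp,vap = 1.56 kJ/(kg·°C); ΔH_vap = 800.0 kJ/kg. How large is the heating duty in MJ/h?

liquid 101→197 °C: 231.36 kJ/kg
vaporisation at 197 °C: 800 kJ/kg
vapour 197→305 °C: 168.48 kJ/kg
Δh = 231.36 + 800 + 168.48 = 1199.8 kJ/kg
Q = ṁ·Δh = 5.437 kg/s × 1199.8 kJ/kg = 6523.5 kJ/s
|Q| = 6523.5 kW = 23485 MJ/h

Q = 23500 MJ/h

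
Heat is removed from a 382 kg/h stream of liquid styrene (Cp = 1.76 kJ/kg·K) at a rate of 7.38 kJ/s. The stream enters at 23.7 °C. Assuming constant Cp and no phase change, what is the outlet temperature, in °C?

T_out = -15.8 °C

Q = 7.38 kJ/s = 26568 kJ/h
ΔT = Q/(ṁ·Cp) = 26568/(382×1.76) = 39.517 K
T_out = 23.7 − 39.517 = -15.817 °C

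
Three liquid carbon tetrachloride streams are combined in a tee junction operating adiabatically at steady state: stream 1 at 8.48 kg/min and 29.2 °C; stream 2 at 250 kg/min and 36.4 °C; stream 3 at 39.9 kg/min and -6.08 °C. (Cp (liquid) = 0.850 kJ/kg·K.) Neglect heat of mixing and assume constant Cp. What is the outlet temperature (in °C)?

T_out = 30.5 °C

Adiabatic, steady state ⇒ Σ ṁᵢCp,ᵢ(T_out − Tᵢ) = 0
Σ ṁᵢCp,ᵢTᵢ = 8.48×0.850×29.2 + 250×0.850×36.4 + 39.9×0.850×-6.08 = 7739.3
Σ ṁᵢCp,ᵢ = 8.48×0.850 + 250×0.850 + 39.9×0.850 = 253.62
T_out = 7739.3 / 253.62 = 30.515 °C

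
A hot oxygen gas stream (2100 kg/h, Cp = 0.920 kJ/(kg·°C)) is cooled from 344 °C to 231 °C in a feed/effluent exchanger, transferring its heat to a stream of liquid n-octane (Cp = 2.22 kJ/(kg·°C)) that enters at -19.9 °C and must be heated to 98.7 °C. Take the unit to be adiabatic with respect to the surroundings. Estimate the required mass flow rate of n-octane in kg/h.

ṁ_c = 829 kg/h

Heat released by hot stream: Q = 2100 × 0.920 × (344 − 231) = 218320 kJ/h
Energy balance on cold side (adiabatic exchanger): Q = ṁ_c·Cp_c·(T_c,out − T_c,in)
ṁ_c = 218320 / [2.22 × (98.7 − -19.9)] = 829.18 kg/h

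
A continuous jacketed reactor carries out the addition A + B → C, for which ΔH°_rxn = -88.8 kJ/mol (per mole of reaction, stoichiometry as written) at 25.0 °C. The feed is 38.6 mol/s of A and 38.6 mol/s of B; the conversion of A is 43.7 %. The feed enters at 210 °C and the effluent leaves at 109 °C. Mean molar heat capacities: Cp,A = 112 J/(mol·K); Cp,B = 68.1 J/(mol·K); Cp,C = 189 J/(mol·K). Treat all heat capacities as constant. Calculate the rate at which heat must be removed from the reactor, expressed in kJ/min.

Q_out = 131000 kJ/min

Extent of reaction ξ = 0.437 × 38.6 = 16.868 mol/s
Reaction term: ξ·ΔH°_rxn = 16.868 × -88.8 = -1497.9 kJ/s
Sensible, feed 210→25 °C: -1286.1 kJ/s
Outlet flows (mol/s): A 21.732, B 21.732, C 16.868
Sensible, products 25→109 °C: 596.57 kJ/s
Q = ΔH = -2187.4 kJ/s = -2187.4 kW
Heat removed = 131250 kJ/min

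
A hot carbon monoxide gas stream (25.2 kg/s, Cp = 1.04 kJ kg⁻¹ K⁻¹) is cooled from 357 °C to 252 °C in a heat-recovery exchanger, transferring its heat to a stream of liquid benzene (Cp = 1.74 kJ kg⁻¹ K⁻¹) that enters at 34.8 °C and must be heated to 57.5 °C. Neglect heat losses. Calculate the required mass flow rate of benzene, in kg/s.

ṁ_c = 69.7 kg/s

Heat released by hot stream: Q = 25.2 × 1.04 × (357 − 252) = 2751.8 kJ/s
Energy balance on cold side (adiabatic exchanger): Q = ṁ_c·Cp_c·(T_c,out − T_c,in)
ṁ_c = 2751.8 / [1.74 × (57.5 − 34.8)] = 69.67 kg/s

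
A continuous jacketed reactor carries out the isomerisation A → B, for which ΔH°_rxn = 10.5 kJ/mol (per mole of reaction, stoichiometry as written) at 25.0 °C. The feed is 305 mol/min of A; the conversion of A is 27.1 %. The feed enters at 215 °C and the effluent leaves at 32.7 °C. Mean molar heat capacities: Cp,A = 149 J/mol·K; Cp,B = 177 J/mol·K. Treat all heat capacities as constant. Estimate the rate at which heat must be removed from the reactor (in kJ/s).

Extent of reaction ξ = 0.271 × 305 = 82.655 mol/min
Reaction term: ξ·ΔH°_rxn = 82.655 × 10.5 = 867.88 kJ/min
Sensible, feed 215→25 °C: -8634.5 kJ/min
Outlet flows (mol/min): A 222.34, B 82.655
Sensible, products 25→32.7 °C: 367.75 kJ/min
Q = ΔH = -7398.9 kJ/min = -123.32 kW
Heat removed = 123.32 kJ/s

Q_out = 123 kJ/s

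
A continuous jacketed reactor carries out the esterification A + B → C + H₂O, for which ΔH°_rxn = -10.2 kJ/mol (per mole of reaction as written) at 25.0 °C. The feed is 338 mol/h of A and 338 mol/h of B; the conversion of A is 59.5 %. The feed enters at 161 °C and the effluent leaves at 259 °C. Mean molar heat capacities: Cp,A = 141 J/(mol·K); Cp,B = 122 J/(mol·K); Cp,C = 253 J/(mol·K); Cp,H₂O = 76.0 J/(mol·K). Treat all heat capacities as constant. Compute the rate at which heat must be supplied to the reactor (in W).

Extent of reaction ξ = 0.595 × 338 = 201.11 mol/h
Reaction term: ξ·ΔH°_rxn = 201.11 × -10.2 = -2051.3 kJ/h
Sensible, feed 161→25 °C: -12090 kJ/h
Outlet flows (mol/h): A 136.89, B 136.89, C 201.11, H₂O 201.11
Sensible, products 25→259 °C: 23907 kJ/h
Q = ΔH = 9766.2 kJ/h = 2.7128 kW
Heat supplied = 2712.8 W

Q_in = 2710 W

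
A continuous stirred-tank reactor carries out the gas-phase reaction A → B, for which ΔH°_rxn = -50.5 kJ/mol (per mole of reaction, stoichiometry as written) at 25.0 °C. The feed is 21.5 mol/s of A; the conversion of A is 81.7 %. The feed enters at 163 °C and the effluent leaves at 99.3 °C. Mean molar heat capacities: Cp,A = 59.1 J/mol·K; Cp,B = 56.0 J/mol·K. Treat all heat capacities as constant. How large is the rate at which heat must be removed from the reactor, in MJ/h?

Extent of reaction ξ = 0.817 × 21.5 = 17.566 mol/s
Reaction term: ξ·ΔH°_rxn = 17.566 × -50.5 = -887.06 kJ/s
Sensible, feed 163→25 °C: -175.35 kJ/s
Outlet flows (mol/s): A 3.9345, B 17.566
Sensible, products 25→99.3 °C: 90.363 kJ/s
Q = ΔH = -972.04 kJ/s = -972.04 kW
Heat removed = 3499.4 MJ/h

Q_out = 3500 MJ/h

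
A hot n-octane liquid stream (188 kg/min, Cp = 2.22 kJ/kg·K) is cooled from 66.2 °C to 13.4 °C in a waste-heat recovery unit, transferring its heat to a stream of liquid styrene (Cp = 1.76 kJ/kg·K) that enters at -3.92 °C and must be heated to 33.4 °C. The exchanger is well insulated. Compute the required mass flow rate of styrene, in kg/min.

Heat released by hot stream: Q = 188 × 2.22 × (66.2 − 13.4) = 22037 kJ/min
Energy balance on cold side (adiabatic exchanger): Q = ṁ_c·Cp_c·(T_c,out − T_c,in)
ṁ_c = 22037 / [1.76 × (33.4 − -3.92)] = 335.5 kg/min

ṁ_c = 335 kg/min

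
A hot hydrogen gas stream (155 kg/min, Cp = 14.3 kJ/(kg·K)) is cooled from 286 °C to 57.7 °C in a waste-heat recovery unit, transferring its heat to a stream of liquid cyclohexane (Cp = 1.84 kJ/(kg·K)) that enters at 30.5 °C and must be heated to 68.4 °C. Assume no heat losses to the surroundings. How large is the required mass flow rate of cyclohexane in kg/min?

ṁ_c = 7260 kg/min

Heat released by hot stream: Q = 155 × 14.3 × (286 − 57.7) = 506030 kJ/min
Energy balance on cold side (adiabatic exchanger): Q = ṁ_c·Cp_c·(T_c,out − T_c,in)
ṁ_c = 506030 / [1.84 × (68.4 − 30.5)] = 7256.3 kg/min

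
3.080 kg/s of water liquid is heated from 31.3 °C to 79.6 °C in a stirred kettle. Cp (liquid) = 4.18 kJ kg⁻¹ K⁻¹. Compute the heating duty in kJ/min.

Q = 37300 kJ/min

Q = ṁ·Cp·ΔT = 3.080 × 4.18 × (79.6 − 31.3) = 621.83 kJ/s
Heating duty = 37310 kJ/min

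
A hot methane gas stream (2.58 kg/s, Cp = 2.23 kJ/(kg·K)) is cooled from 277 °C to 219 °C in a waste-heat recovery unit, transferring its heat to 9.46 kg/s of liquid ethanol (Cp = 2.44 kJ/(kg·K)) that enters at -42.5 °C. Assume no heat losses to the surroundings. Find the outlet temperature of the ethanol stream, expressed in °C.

Heat released by hot stream: Q = 2.58 × 2.23 × (277 − 219) = 333.7 kJ/s
Energy balance on cold side (adiabatic exchanger): Q = ṁ_c·Cp_c·(T_c,out − T_c,in)
T_c,out = -42.5 + 333.7/(9.46 × 2.44) = -28.043 °C

T_c,out = -28.0 °C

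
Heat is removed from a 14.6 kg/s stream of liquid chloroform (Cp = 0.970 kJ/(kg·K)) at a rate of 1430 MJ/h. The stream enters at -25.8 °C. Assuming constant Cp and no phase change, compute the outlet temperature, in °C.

T_out = -53.8 °C

Q = 1430 MJ/h = 397.22 kJ/s
ΔT = Q/(ṁ·Cp) = 397.22/(14.6×0.970) = 28.048 K
T_out = -25.8 − 28.048 = -53.848 °C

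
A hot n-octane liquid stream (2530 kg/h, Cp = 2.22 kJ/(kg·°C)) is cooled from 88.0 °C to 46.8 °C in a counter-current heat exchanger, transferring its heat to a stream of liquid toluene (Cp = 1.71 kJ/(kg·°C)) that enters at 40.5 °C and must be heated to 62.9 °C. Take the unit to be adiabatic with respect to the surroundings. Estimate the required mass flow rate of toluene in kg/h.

ṁ_c = 6040 kg/h

Heat released by hot stream: Q = 2530 × 2.22 × (88.0 − 46.8) = 231400 kJ/h
Energy balance on cold side (adiabatic exchanger): Q = ṁ_c·Cp_c·(T_c,out − T_c,in)
ṁ_c = 231400 / [1.71 × (62.9 − 40.5)] = 6041.2 kg/h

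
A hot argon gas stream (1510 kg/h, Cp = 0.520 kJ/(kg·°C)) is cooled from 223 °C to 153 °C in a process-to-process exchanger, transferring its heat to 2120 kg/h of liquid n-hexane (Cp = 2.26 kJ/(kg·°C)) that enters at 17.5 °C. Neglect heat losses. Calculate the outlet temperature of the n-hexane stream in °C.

T_c,out = 29.0 °C

Heat released by hot stream: Q = 1510 × 0.520 × (223 − 153) = 54964 kJ/h
Energy balance on cold side (adiabatic exchanger): Q = ṁ_c·Cp_c·(T_c,out − T_c,in)
T_c,out = 17.5 + 54964/(2120 × 2.26) = 28.972 °C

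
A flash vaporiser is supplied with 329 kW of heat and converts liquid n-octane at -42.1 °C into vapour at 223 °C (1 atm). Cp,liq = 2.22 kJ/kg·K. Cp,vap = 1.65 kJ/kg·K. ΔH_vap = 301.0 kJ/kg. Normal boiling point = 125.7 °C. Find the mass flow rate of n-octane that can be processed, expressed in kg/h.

ṁ = 1420 kg/h

Δh = 2.22×(125.7−-42.1) + 301.0 + 1.65×(223−125.7) = 834.06 kJ/kg
Q = 329 kW = 329 kJ/s = 1.1844e+06 kJ/h
ṁ = Q/Δh = 1.1844e+06 / 834.06 = 1420 kg/h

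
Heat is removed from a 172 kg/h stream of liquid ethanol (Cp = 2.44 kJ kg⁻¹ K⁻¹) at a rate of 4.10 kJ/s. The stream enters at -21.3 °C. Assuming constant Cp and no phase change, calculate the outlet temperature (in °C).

T_out = -56.5 °C

Q = 4.10 kJ/s = 14760 kJ/h
ΔT = Q/(ṁ·Cp) = 14760/(172×2.44) = 35.17 K
T_out = -21.3 − 35.17 = -56.47 °C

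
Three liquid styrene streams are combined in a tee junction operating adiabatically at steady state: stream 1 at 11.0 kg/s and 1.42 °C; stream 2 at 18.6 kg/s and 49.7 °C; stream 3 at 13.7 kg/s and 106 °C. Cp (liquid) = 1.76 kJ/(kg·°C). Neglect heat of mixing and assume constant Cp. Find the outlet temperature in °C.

No heat crosses the boundary, so H_out = H_in.
Σ ṁᵢCp,ᵢTᵢ = 11.0×1.76×1.42 + 18.6×1.76×49.7 + 13.7×1.76×106 = 4210.3
Σ ṁᵢCp,ᵢ = 11.0×1.76 + 18.6×1.76 + 13.7×1.76 = 76.208
T_out = 4210.3 / 76.208 = 55.248 °C

T_out = 55.2 °C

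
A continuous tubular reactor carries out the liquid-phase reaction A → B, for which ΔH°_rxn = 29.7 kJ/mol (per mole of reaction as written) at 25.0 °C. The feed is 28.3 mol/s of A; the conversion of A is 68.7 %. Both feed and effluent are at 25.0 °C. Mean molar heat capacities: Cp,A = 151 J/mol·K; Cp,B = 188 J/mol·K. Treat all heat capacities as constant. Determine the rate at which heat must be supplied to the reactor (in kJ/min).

Extent of reaction ξ = 0.687 × 28.3 = 19.442 mol/s
Reaction term: ξ·ΔH°_rxn = 19.442 × 29.7 = 577.43 kJ/s
Q = ΔH = 577.43 kJ/s = 577.43 kW
Heat supplied = 34646 kJ/min

Q_in = 34600 kJ/min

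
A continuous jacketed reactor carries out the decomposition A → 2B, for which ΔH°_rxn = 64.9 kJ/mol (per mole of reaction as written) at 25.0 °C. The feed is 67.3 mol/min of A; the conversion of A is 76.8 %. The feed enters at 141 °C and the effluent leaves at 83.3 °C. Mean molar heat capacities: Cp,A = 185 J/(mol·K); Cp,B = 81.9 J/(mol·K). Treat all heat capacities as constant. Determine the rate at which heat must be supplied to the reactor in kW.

Extent of reaction ξ = 0.768 × 67.3 = 51.686 mol/min
Reaction term: ξ·ΔH°_rxn = 51.686 × 64.9 = 3354.4 kJ/min
Sensible, feed 141→25 °C: -1444.3 kJ/min
Outlet flows (mol/min): A 15.614, B 103.37
Sensible, products 25→83.3 °C: 661.98 kJ/min
Q = ΔH = 2572.2 kJ/min = 42.87 kW
Heat supplied = 42.87 kW

Q_in = 42.9 kW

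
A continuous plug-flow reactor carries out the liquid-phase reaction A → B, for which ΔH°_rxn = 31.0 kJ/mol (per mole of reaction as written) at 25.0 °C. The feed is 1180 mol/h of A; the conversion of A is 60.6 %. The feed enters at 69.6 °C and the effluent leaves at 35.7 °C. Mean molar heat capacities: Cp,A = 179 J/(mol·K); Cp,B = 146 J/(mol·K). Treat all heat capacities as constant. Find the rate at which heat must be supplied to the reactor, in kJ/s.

Extent of reaction ξ = 0.606 × 1180 = 715.08 mol/h
Reaction term: ξ·ΔH°_rxn = 715.08 × 31.0 = 22167 kJ/h
Sensible, feed 69.6→25 °C: -9420.4 kJ/h
Outlet flows (mol/h): A 464.92, B 715.08
Sensible, products 25→35.7 °C: 2007.6 kJ/h
Q = ΔH = 14755 kJ/h = 4.0985 kW
Heat supplied = 4.0985 kJ/s

Q_in = 4.10 kJ/s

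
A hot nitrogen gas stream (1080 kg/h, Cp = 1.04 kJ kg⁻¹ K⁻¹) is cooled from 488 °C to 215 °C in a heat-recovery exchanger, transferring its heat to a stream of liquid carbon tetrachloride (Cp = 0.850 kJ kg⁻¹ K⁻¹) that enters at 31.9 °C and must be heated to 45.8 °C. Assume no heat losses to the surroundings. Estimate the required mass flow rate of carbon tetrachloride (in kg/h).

Heat released by hot stream: Q = 1080 × 1.04 × (488 − 215) = 306630 kJ/h
Energy balance on cold side (adiabatic exchanger): Q = ṁ_c·Cp_c·(T_c,out − T_c,in)
ṁ_c = 306630 / [0.850 × (45.8 − 31.9)] = 25953 kg/h

ṁ_c = 26000 kg/h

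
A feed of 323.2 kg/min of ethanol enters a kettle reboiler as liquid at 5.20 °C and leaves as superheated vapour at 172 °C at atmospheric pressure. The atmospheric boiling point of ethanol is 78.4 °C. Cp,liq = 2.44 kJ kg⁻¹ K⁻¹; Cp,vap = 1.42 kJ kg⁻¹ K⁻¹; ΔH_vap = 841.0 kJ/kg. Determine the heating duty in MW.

Q = 6.21 MW

liquid 5.20→78.4 °C: 178.61 kJ/kg
vaporisation at 78.4 °C: 841 kJ/kg
vapour 78.4→172 °C: 132.91 kJ/kg
Δh = 178.61 + 841 + 132.91 = 1152.5 kJ/kg
Q = ṁ·Δh = 323.2 kg/min × 1152.5 kJ/kg = 372490 kJ/min
|Q| = 6208.2 kW = 6.2082 MW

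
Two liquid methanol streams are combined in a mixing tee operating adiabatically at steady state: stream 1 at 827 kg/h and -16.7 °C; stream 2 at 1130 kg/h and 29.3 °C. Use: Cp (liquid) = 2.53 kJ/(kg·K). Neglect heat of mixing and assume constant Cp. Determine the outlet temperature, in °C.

T_out = 9.86 °C

No heat crosses the boundary, so H_out = H_in.
T_out = Σ ṁᵢCp,ᵢTᵢ / Σ ṁᵢCp,ᵢ
      = 48824 / 4951.2 = 9.8611 °C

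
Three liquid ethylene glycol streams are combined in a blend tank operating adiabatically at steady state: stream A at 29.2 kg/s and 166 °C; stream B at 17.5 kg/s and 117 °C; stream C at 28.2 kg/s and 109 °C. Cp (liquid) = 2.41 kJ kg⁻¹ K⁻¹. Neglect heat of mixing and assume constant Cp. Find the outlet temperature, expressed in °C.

No heat crosses the boundary, so H_out = H_in.
T_out = Σ ṁᵢCp,ᵢTᵢ / Σ ṁᵢCp,ᵢ
      = 24024 / 180.51 = 133.09 °C

T_out = 133 °C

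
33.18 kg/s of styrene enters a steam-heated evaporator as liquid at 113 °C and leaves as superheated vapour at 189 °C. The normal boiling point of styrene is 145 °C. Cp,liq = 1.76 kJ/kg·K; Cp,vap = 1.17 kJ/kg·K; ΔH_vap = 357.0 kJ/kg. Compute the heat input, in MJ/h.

liquid 113→145 °C: 56.32 kJ/kg
vaporisation at 145 °C: 357 kJ/kg
vapour 145→189 °C: 51.48 kJ/kg
Δh = 56.32 + 357 + 51.48 = 464.8 kJ/kg
Q = ṁ·Δh = 33.18 kg/s × 464.8 kJ/kg = 15422 kJ/s
|Q| = 15422 kW = 55519 MJ/h

Q = 55500 MJ/h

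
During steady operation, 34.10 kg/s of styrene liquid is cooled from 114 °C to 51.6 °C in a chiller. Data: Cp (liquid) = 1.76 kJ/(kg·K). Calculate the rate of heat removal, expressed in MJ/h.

Q_c = 13500 MJ/h

Q = ṁ·Cp·ΔT = 34.10 × 1.76 × (51.6 − 114) = -3745 kJ/s
Cooling duty = 13482 MJ/h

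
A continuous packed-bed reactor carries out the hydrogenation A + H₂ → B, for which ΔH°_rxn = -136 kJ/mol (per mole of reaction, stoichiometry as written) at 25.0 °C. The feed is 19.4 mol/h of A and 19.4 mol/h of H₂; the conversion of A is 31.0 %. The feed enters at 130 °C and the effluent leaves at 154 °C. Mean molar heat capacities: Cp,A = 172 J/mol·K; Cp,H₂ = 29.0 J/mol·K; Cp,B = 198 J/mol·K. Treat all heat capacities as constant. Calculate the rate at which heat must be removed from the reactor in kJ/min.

Q_out = 12.1 kJ/min

Extent of reaction ξ = 0.310 × 19.4 = 6.014 mol/h
Reaction term: ξ·ΔH°_rxn = 6.014 × -136 = -817.9 kJ/h
Sensible, feed 130→25 °C: -409.44 kJ/h
Outlet flows (mol/h): A 13.386, H₂ 13.386, B 6.014
Sensible, products 25→154 °C: 500.7 kJ/h
Q = ΔH = -726.65 kJ/h = -0.20185 kW
Heat removed = 12.111 kJ/min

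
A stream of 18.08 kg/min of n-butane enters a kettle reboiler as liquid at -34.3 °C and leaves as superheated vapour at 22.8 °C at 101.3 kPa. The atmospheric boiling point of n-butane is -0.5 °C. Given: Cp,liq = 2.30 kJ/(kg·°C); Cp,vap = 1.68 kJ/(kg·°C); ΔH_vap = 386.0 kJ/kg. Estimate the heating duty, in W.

Q = 152000 W

liquid -34.3→-0.5 °C: 77.74 kJ/kg
vaporisation at -0.5 °C: 386 kJ/kg
vapour -0.5→22.8 °C: 39.144 kJ/kg
Δh = 77.74 + 386 + 39.144 = 502.88 kJ/kg
Q = ṁ·Δh = 18.08 kg/min × 502.88 kJ/kg = 9092.1 kJ/min
|Q| = 151.54 kW = 151540 W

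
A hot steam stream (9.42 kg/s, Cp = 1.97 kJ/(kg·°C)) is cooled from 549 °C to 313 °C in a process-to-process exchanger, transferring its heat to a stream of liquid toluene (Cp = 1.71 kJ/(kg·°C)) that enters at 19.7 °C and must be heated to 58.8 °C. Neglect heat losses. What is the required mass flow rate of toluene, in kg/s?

Heat released by hot stream: Q = 9.42 × 1.97 × (549 − 313) = 4379.5 kJ/s
Energy balance on cold side (adiabatic exchanger): Q = ṁ_c·Cp_c·(T_c,out − T_c,in)
ṁ_c = 4379.5 / [1.71 × (58.8 − 19.7)] = 65.502 kg/s

ṁ_c = 65.5 kg/s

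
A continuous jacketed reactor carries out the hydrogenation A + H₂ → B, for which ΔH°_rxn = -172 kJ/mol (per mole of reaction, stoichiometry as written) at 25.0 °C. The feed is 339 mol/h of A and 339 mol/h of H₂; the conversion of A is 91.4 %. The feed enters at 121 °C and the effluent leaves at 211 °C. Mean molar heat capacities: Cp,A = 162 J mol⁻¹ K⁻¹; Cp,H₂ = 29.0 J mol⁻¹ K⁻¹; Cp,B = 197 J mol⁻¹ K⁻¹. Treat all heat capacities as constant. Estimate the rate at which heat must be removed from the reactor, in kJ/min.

Q_out = 785 kJ/min

Extent of reaction ξ = 0.914 × 339 = 309.85 mol/h
Reaction term: ξ·ΔH°_rxn = 309.85 × -172 = -53294 kJ/h
Sensible, feed 121→25 °C: -6215.9 kJ/h
Outlet flows (mol/h): A 29.154, H₂ 29.154, B 309.85
Sensible, products 25→211 °C: 12389 kJ/h
Q = ΔH = -47120 kJ/h = -13.089 kW
Heat removed = 785.34 kJ/min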